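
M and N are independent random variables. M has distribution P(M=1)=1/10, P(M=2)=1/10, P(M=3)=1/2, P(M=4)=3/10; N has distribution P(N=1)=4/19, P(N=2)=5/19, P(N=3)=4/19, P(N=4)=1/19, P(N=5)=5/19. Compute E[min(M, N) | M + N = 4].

34/29

P(M + N = 4) = 29/190.
Summing min(M,N)·P(x,y) over outcomes with M + N = 4 gives 17/95.
E[min(M, N) | M + N = 4] = (17/95) / (29/190) = 34/29.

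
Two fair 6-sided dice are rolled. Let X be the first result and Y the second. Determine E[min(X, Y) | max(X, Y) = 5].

P(max(X, Y) = 5) = 1/4.
Summing min(X,Y)·P(x,y) over outcomes with max(X, Y) = 5 gives 25/36.
E[min(X, Y) | max(X, Y) = 5] = (25/36) / (1/4) = 25/9.

25/9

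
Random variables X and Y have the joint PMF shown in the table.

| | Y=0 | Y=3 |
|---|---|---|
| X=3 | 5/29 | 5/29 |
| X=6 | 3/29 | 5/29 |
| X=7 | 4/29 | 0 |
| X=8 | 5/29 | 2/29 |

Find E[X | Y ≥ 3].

61/12

P(Y ≥ 3) = 12/29.
Σ X·P over the event = 3·(5/29) + 6·(5/29) + 8·(2/29) = 61/29.
E[X | Y ≥ 3] = (61/29) / (12/29) = 61/12.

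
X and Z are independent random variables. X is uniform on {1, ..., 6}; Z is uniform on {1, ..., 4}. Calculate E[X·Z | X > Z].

P(X > Z) = 7/12.
Summing XZ·P(x,y) over outcomes with X > Z gives 145/24.
E[X·Z | X > Z] = (145/24) / (7/12) = 145/14.

145/14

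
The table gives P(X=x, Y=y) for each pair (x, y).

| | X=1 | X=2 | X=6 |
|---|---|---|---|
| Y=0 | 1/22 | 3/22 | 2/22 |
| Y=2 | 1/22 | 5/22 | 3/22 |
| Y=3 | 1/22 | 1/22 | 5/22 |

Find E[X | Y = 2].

29/9

P(Y = 2) = 9/22.
Σ X·P over the event = 1·(1/22) + 2·(5/22) + 6·(3/22) = 29/22.
E[X | Y = 2] = (29/22) / (9/22) = 29/9.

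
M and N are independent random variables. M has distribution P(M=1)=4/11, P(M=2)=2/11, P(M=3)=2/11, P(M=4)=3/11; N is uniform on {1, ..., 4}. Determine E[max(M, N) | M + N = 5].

P(M + N = 5) = 1/4.
Summing max(M,N)·P(x,y) over outcomes with M + N = 5 gives 10/11.
E[max(M, N) | M + N = 5] = (10/11) / (1/4) = 40/11.

40/11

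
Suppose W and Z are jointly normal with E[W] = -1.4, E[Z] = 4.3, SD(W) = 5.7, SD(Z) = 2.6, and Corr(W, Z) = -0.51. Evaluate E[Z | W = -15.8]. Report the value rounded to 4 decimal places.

For a bivariate normal, E[Z | W=x] = μ_Z + ρ·(σ_Z/σ_W)·(x − μ_W).
E[Z | W=-15.8] = 4.3 + (-0.51)·(2.6/5.7)·(-15.8 − (-1.4)) = 4.3 + (-0.23263)·(-14.4) = 7.6499.

7.6499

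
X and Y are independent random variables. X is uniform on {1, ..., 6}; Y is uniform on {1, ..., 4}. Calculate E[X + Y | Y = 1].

Outcomes with Y = 1: (1,1), (2,1), (3,1), (4,1), (5,1), (6,1), each with probability 1/24.
E[X + Y | Y = 1] = (2 + 3 + 4 + 5 + 6 + 7) / 6 = 9/2.

9/2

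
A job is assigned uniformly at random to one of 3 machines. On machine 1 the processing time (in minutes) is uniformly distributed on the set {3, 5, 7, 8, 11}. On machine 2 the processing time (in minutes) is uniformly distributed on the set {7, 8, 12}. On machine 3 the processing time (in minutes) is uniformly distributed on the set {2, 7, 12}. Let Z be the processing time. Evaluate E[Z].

E[Z | machine 1] = (3+5+7+8+11)/5 = 34/5.
E[Z | machine 2] = (7+8+12)/3 = 9.
E[Z | machine 3] = (2+7+12)/3 = 7.
By the law of total expectation,
E[Z] = (1/3)·(34/5) + (1/3)·(9) + (1/3)·(7) = 38/5.

38/5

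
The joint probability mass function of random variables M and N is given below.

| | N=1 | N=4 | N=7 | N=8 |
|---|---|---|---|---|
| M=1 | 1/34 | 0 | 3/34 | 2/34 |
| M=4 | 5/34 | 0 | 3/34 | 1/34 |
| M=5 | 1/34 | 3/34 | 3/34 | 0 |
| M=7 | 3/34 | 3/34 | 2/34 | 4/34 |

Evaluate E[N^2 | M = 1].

46

P(M = 1) = 3/17.
Σ N^2·P over the event = 1·(1/34) + 49·(3/34) + 64·(2/34) = 138/17.
E[N^2 | M = 1] = (138/17) / (3/17) = 46.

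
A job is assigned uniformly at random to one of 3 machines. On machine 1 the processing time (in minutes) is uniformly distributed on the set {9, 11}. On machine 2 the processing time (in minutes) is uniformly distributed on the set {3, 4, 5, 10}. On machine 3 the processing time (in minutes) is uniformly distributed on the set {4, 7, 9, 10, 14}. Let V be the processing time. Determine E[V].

81/10

E[V | machine 1] = (9+11)/2 = 10.
E[V | machine 2] = (3+4+5+10)/4 = 11/2.
E[V | machine 3] = (4+7+9+10+14)/5 = 44/5.
By the law of total expectation,
E[V] = (1/3)·(10) + (1/3)·(11/2) + (1/3)·(44/5) = 81/10.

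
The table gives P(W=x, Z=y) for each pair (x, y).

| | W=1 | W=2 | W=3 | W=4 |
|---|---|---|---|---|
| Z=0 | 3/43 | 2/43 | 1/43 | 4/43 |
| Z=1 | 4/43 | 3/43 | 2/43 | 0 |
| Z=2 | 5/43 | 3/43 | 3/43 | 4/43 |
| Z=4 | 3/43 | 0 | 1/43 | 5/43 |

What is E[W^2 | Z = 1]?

34/9

P(Z = 1) = 9/43.
Σ W^2·P over the event = 1·(4/43) + 4·(3/43) + 9·(2/43) = 34/43.
E[W^2 | Z = 1] = (34/43) / (9/43) = 34/9.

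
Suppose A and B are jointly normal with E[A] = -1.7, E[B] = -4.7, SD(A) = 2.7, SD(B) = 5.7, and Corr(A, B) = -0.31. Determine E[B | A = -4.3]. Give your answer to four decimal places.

-2.9984

For a bivariate normal, E[B | A=x] = μ_B + ρ·(σ_B/σ_A)·(x − μ_A).
E[B | A=-4.3] = -4.7 + (-0.31)·(5.7/2.7)·(-4.3 − (-1.7)) = -4.7 + (-0.654444)·(-2.6) = -2.9984.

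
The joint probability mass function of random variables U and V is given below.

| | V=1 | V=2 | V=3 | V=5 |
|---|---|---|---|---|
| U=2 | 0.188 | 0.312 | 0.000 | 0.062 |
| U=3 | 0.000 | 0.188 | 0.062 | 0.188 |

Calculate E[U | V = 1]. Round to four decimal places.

2.0000

P(V = 1) = 0.188.
Summing U·P(U=x,V=y) over the conditioning event gives 0.376.
E[U | V = 1] = (0.376) / (0.188) = 2.0000.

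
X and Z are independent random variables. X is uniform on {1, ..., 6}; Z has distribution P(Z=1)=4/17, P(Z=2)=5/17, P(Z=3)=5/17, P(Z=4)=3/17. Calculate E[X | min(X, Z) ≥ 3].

9/2

P(min(X, Z) ≥ 3) = 16/51.
Summing X·P(x,y) over outcomes with min(X, Z) ≥ 3 gives 24/17.
E[X | min(X, Z) ≥ 3] = (24/17) / (16/51) = 9/2.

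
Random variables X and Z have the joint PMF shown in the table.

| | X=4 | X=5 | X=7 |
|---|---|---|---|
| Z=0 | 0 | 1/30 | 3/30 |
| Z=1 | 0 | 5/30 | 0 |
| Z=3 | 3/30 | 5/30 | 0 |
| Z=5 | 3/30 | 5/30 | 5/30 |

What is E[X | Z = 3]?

37/8

P(Z = 3) = 4/15.
Σ X·P over the event = 4·(3/30) + 5·(5/30) = 37/30.
E[X | Z = 3] = (37/30) / (4/15) = 37/8.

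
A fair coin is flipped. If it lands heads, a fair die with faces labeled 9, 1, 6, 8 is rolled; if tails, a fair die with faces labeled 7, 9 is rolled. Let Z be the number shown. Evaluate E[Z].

E[Z | heads] = (9+1+6+8)/4 = 6.
E[Z | tails] = (7+9)/2 = 8.
By the law of total expectation,
E[Z] = (1/2)·(6) + (1/2)·(8) = 7.

7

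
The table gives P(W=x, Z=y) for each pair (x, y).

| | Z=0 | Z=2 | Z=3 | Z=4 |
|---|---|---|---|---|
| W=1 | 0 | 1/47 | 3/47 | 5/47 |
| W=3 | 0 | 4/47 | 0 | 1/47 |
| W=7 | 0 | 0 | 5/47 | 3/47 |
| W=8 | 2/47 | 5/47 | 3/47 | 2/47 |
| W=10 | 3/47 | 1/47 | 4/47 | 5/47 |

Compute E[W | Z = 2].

P(Z = 2) = 11/47.
Σ W·P over the event = 1·(1/47) + 3·(4/47) + 8·(5/47) + 10·(1/47) = 63/47.
E[W | Z = 2] = (63/47) / (11/47) = 63/11.

63/11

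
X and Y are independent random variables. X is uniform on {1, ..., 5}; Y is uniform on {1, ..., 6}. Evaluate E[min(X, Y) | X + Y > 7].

37/10

Outcomes with X + Y > 7: (2,6), (3,5), (3,6), (4,4), (4,5), (4,6), (5,3), (5,4), (5,5), (5,6), each with probability 1/30.
E[min(X, Y) | X + Y > 7] = (2 + 3 + 3 + 4 + 4 + 4 + 3 + 4 + 5 + 5) / 10 = 37/10.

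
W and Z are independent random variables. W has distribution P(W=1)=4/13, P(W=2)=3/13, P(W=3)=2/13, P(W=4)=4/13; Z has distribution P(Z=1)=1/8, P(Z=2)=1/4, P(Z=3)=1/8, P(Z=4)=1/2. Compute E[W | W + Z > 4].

216/77

P(W + Z > 4) = 77/104.
Summing W·P(x,y) over outcomes with W + Z > 4 gives 27/13.
E[W | W + Z > 4] = (27/13) / (77/104) = 216/77.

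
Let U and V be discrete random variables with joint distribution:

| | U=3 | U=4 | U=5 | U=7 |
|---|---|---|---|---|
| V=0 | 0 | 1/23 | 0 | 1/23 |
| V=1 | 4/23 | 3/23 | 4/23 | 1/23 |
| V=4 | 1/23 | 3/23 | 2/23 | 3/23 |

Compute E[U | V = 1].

17/4

P(V = 1) = 12/23.
Σ U·P over the event = 3·(4/23) + 4·(3/23) + 5·(4/23) + 7·(1/23) = 51/23.
E[U | V = 1] = (51/23) / (12/23) = 17/4.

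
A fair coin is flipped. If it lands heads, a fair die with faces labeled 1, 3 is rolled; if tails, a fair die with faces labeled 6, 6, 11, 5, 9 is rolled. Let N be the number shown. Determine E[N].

E[N | heads] = (1+3)/2 = 2.
E[N | tails] = (6+6+11+5+9)/5 = 37/5.
E[N] = (1/2)·(2) + (1/2)·(37/5) = 47/10.

47/10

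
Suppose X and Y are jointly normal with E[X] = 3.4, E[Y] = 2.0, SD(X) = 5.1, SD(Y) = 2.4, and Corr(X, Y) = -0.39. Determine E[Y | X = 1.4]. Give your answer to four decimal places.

The regression of Y on X has slope ρ·σ_Y/σ_X and passes through (μ_X, μ_Y).
E[Y | X=1.4] = 2.0 + (-0.39)·(2.4/5.1)·(1.4 − (3.4)) = 2.0 + (-0.18353)·(-2) = 2.3671.

2.3671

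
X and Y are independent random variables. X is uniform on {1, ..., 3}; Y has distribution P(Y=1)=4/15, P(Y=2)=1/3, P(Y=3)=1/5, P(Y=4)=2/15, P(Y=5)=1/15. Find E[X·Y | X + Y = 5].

28/5

P(X + Y = 5) = 2/9.
Summing XY·P(x,y) over outcomes with X + Y = 5 gives 56/45.
E[X·Y | X + Y = 5] = (56/45) / (2/9) = 28/5.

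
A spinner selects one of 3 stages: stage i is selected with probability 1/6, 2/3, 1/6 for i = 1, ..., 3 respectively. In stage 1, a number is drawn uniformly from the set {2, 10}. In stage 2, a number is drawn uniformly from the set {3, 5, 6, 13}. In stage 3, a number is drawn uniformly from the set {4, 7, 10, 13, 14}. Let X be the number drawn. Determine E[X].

71/10

E[X | stage 1] = (2+10)/2 = 6.
E[X | stage 2] = (3+5+6+13)/4 = 27/4.
E[X | stage 3] = (4+7+10+13+14)/5 = 48/5.
E[X] = (1/6)·(6) + (2/3)·(27/4) + (1/6)·(48/5) = 71/10.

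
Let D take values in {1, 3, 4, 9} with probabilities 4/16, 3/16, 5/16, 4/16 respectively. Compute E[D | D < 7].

P(D < 7) = 3/4.
Σ over the event: 1·1/4 + 3·3/16 + 4·5/16 = 33/16.
E[D | D < 7] = (33/16) / (3/4) = 11/4.

11/4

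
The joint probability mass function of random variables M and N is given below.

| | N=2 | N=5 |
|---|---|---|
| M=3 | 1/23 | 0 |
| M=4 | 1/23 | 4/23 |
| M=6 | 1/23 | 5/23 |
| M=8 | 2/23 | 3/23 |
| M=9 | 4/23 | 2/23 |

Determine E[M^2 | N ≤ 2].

57

P(N ≤ 2) = 9/23.
Σ M^2·P over the event = 9·(1/23) + 16·(1/23) + 36·(1/23) + 64·(2/23) + 81·(4/23) = 513/23.
E[M^2 | N ≤ 2] = (513/23) / (9/23) = 57.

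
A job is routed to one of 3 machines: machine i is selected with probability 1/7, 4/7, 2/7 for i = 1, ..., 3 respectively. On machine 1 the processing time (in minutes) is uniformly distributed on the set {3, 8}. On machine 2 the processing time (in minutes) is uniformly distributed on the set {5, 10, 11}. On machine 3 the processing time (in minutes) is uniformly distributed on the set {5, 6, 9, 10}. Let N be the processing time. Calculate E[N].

331/42

E[N | machine 1] = (3+8)/2 = 11/2.
E[N | machine 2] = (5+10+11)/3 = 26/3.
E[N | machine 3] = (5+6+9+10)/4 = 15/2.
By the law of total expectation,
E[N] = (1/7)·(11/2) + (4/7)·(26/3) + (2/7)·(15/2) = 331/42.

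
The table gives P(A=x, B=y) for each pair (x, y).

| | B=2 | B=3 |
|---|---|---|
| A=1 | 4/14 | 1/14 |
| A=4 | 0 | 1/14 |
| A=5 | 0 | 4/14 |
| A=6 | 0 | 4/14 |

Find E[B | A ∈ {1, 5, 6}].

35/13

P(A ∈ {1, 5, 6}) = 13/14.
Σ B·P over the event = 2·(4/14) + 3·(1/14) + 3·(4/14) + 3·(4/14) = 5/2.
E[B | A ∈ {1, 5, 6}] = (5/2) / (13/14) = 35/13.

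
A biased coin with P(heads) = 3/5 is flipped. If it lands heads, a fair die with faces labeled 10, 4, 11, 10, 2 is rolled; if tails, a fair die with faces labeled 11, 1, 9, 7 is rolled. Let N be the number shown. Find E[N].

E[N | heads] = (10+4+11+10+2)/5 = 37/5.
E[N | tails] = (11+1+9+7)/4 = 7.
By the law of total expectation,
E[N] = (3/5)·(37/5) + (2/5)·(7) = 181/25.

181/25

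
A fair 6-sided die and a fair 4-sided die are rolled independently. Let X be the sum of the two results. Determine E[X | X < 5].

P(X < 5) = 1/4.
Σ over the event: 2·1/24 + 3·1/12 + 4·1/8 = 5/6.
E[X | X < 5] = (5/6) / (1/4) = 10/3.

10/3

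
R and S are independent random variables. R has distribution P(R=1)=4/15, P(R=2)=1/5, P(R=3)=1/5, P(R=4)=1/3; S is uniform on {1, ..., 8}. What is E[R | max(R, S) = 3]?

P(max(R, S) = 3) = 2/15.
Summing R·P(x,y) over outcomes with max(R, S) = 3 gives 37/120.
E[R | max(R, S) = 3] = (37/120) / (2/15) = 37/16.

37/16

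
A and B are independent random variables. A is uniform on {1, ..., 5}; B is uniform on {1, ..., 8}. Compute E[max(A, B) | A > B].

P(A > B) = 1/4.
Summing max(A,B)·P(x,y) over outcomes with A > B gives 1.
E[max(A, B) | A > B] = (1) / (1/4) = 4.

4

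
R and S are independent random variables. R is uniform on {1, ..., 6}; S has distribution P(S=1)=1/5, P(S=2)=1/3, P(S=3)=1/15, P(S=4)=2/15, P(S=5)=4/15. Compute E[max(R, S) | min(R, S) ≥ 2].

271/60

P(min(R, S) ≥ 2) = 2/3.
Summing max(R,S)·P(x,y) over outcomes with min(R, S) ≥ 2 gives 271/90.
E[max(R, S) | min(R, S) ≥ 2] = (271/90) / (2/3) = 271/60.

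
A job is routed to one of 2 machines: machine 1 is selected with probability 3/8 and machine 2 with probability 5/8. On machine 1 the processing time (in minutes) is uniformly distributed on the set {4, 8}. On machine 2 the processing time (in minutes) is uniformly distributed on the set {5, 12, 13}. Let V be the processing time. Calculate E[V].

E[V | machine 1] = (4+8)/2 = 6.
E[V | machine 2] = (5+12+13)/3 = 10.
E[V] = (3/8)·(6) + (5/8)·(10) = 17/2.

17/2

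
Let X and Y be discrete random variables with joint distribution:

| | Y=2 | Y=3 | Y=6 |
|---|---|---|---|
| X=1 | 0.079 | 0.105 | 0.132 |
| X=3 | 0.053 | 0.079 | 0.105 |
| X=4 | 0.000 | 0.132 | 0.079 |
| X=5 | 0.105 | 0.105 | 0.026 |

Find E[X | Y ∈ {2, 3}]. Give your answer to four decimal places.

3.2796

P(Y ∈ {2, 3}) = 0.658.
Σ X·P over the event = 1·(0.079) + 1·(0.105) + 3·(0.053) + 3·(0.079) + 4·(0.132) + 5·(0.105) + 5·(0.105) = 2.158.
E[X | Y ∈ {2, 3}] = (2.158) / (0.658) = 3.2796.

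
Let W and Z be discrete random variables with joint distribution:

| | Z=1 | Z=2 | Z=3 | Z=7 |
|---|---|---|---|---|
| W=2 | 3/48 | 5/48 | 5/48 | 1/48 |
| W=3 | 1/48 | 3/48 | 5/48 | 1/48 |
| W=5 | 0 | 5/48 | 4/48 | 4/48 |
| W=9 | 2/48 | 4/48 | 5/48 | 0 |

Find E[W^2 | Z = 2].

P(Z = 2) = 17/48.
Summing W^2·P(W=x,Z=y) over the conditioning event gives 31/3.
E[W^2 | Z = 2] = (31/3) / (17/48) = 496/17.

496/17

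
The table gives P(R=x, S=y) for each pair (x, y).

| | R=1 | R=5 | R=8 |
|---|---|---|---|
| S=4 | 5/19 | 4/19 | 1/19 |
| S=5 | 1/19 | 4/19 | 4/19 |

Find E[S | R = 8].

24/5

P(R = 8) = 5/19.
Σ S·P over the event = 4·(1/19) + 5·(4/19) = 24/19.
E[S | R = 8] = (24/19) / (5/19) = 24/5.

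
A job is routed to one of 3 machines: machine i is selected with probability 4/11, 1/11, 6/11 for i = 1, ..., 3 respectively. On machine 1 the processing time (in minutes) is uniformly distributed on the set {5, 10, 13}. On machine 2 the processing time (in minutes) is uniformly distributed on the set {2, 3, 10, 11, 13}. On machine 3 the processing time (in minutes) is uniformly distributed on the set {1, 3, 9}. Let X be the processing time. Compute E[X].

E[X | machine 1] = (5+10+13)/3 = 28/3.
E[X | machine 2] = (2+3+10+11+13)/5 = 39/5.
E[X | machine 3] = (1+3+9)/3 = 13/3.
E[X] = (4/11)·(28/3) + (1/11)·(39/5) + (6/11)·(13/3) = 97/15.

97/15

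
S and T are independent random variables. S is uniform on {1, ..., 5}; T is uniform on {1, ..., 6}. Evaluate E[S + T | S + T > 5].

31/4

P(S + T > 5) = 2/3.
Summing (S+T)·P(x,y) over outcomes with S + T > 5 gives 31/6.
E[S + T | S + T > 5] = (31/6) / (2/3) = 31/4.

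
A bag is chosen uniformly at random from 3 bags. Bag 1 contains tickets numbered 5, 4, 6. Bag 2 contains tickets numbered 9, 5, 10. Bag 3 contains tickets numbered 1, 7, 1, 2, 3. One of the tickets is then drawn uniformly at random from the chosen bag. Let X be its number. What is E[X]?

79/15

E[X | bag 1] = (5+4+6)/3 = 5.
E[X | bag 2] = (9+5+10)/3 = 8.
E[X | bag 3] = (1+7+1+2+3)/5 = 14/5.
E[X] = (1/3)·(5) + (1/3)·(8) + (1/3)·(14/5) = 79/15.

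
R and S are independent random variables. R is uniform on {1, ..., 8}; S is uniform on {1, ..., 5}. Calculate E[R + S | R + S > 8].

P(R + S > 8) = 3/8.
Summing (R+S)·P(x,y) over outcomes with R + S > 8 gives 31/8.
E[R + S | R + S > 8] = (31/8) / (3/8) = 31/3.

31/3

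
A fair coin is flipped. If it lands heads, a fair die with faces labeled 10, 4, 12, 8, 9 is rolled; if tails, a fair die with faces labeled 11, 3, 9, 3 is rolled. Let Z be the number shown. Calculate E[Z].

151/20

E[Z | heads] = (10+4+12+8+9)/5 = 43/5.
E[Z | tails] = (11+3+9+3)/4 = 13/2.
E[Z] = (1/2)·(43/5) + (1/2)·(13/2) = 151/20.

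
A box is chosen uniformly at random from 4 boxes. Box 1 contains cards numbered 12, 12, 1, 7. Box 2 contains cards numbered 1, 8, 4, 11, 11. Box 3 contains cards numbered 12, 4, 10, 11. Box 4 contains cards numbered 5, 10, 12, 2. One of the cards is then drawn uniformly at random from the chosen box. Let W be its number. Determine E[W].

63/8

E[W | box 1] = (12+12+1+7)/4 = 8.
E[W | box 2] = (1+8+4+11+11)/5 = 7.
E[W | box 3] = (12+4+10+11)/4 = 37/4.
E[W | box 4] = (5+10+12+2)/4 = 29/4.
E[W] = (1/4)·(8) + (1/4)·(7) + (1/4)·(37/4) + (1/4)·(29/4) = 63/8.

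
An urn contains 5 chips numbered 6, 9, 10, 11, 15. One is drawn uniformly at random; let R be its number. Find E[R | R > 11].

15

P(R > 11) = 1/5.
Σ over the event: 15·1/5 = 3.
E[R | R > 11] = (3) / (1/5) = 15.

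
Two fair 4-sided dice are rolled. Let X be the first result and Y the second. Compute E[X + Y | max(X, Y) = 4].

44/7

Outcomes with max(X, Y) = 4: (1,4), (2,4), (3,4), (4,1), (4,2), (4,3), (4,4), each with probability 1/16.
E[X + Y | max(X, Y) = 4] = (5 + 6 + 7 + 5 + 6 + 7 + 8) / 7 = 44/7.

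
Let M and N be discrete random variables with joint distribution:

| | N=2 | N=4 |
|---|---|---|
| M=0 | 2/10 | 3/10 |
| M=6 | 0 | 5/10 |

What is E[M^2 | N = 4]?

P(N = 4) = 4/5.
Σ M^2·P over the event = 0·(3/10) + 36·(5/10) = 18.
E[M^2 | N = 4] = (18) / (4/5) = 45/2.

45/2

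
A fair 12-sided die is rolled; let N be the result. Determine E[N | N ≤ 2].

3/2

Given N ≤ 2, N is equally likely to be any of {1, 2}.
E[N | N ≤ 2] = (1 + 2) / 2 = 3/2.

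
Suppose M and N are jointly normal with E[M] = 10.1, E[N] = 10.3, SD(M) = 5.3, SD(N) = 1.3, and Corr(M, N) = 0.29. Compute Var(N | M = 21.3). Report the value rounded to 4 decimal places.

1.5479

Var(N | M=x) = (1 − ρ²)·σ_N².
Var(N | M=21.3) = (1.3)²·(1 − (0.29)²) = 1.69·0.9159 = 1.5479.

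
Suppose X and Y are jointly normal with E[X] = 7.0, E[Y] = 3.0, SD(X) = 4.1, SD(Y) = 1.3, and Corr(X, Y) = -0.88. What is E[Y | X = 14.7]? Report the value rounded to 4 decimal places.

For a bivariate normal, E[Y | X=x] = μ_Y + ρ·(σ_Y/σ_X)·(x − μ_X).
E[Y | X=14.7] = 3.0 + (-0.88)·(1.3/4.1)·(14.7 − (7.0)) = 3.0 + (-0.27902)·(7.7) = 0.8515.

0.8515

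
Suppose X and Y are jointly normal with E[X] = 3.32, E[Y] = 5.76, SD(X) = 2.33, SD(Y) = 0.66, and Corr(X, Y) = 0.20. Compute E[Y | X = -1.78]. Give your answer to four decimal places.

5.4711

The regression of Y on X has slope ρ·σ_Y/σ_X and passes through (μ_X, μ_Y).
E[Y | X=-1.78] = 5.76 + (0.20)·(0.66/2.33)·(-1.78 − (3.32)) = 5.76 + (0.056652)·(-5.1) = 5.4711.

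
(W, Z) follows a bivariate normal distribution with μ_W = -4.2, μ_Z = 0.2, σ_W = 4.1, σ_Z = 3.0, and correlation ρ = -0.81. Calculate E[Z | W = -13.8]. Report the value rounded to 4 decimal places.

E[Z | W=x] = μ_Z + ρ(σ_Z/σ_W)(x − μ_W) for jointly normal variables.
E[Z | W=-13.8] = 0.2 + (-0.81)·(3.0/4.1)·(-13.8 − (-4.2)) = 0.2 + (-0.592683)·(-9.6) = 5.8898.

5.8898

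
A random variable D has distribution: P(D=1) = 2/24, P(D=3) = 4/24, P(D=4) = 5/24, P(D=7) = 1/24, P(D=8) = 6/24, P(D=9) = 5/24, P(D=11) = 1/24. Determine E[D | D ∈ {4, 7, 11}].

P(D ∈ {4, 7, 11}) = 7/24.
Σ over the event: 4·5/24 + 7·1/24 + 11·1/24 = 19/12.
E[D | D ∈ {4, 7, 11}] = (19/12) / (7/24) = 38/7.

38/7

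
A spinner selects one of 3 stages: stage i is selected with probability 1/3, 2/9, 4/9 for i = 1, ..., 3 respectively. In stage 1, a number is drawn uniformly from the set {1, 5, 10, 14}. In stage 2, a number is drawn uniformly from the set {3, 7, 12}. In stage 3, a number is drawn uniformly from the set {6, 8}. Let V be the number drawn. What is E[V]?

391/54

E[V | stage 1] = (1+5+10+14)/4 = 15/2.
E[V | stage 2] = (3+7+12)/3 = 22/3.
E[V | stage 3] = (6+8)/2 = 7.
By the law of total expectation,
E[V] = (1/3)·(15/2) + (2/9)·(22/3) + (4/9)·(7) = 391/54.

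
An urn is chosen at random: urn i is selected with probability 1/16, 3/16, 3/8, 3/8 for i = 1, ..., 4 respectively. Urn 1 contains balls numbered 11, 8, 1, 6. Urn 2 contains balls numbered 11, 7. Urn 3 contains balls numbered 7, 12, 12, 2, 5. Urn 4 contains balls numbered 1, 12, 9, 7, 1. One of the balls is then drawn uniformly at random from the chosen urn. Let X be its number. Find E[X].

E[X | urn 1] = (11+8+1+6)/4 = 13/2.
E[X | urn 2] = (11+7)/2 = 9.
E[X | urn 3] = (7+12+12+2+5)/5 = 38/5.
E[X | urn 4] = (1+12+9+7+1)/5 = 6.
E[X] = (1/16)·(13/2) + (3/16)·(9) + (3/8)·(38/5) + (3/8)·(6) = 1151/160.

1151/160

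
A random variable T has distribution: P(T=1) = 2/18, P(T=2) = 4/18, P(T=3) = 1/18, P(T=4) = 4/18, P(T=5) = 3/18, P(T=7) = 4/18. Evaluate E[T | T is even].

3

P(T is even) = 4/9.
Σ over the event: 2·2/9 + 4·2/9 = 4/3.
E[T | T is even] = (4/3) / (4/9) = 3.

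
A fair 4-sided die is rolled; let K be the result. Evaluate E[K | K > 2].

Given K > 2, K is equally likely to be any of {3, 4}.
E[K | K > 2] = (3 + 4) / 2 = 7/2.

7/2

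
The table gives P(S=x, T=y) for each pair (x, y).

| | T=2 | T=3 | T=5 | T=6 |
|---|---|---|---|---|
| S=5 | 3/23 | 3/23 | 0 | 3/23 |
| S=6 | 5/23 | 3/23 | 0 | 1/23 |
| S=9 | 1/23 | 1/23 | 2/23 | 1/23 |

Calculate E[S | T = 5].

P(T = 5) = 2/23.
Σ S·P over the event = 9·(2/23) = 18/23.
E[S | T = 5] = (18/23) / (2/23) = 9.

9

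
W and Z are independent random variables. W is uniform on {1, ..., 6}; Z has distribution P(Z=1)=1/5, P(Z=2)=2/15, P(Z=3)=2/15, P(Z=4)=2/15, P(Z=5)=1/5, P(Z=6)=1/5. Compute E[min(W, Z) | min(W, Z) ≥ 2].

199/60

P(min(W, Z) ≥ 2) = 2/3.
Summing min(W,Z)·P(x,y) over outcomes with min(W, Z) ≥ 2 gives 199/90.
E[min(W, Z) | min(W, Z) ≥ 2] = (199/90) / (2/3) = 199/60.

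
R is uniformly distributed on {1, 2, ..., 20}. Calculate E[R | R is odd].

Given R is odd, R is equally likely to be any of {1, 3, 5, 7, 9, 11, 13, 15, 17, 19}.
E[R | R is odd] = (1 + 3 + 5 + 7 + 9 + 11 + 13 + 15 + 17 + 19) / 10 = 10.

10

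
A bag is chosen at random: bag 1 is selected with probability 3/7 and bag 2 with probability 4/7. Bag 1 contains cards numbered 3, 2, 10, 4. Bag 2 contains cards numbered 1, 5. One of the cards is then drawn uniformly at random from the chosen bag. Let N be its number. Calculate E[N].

15/4

E[N | bag 1] = (3+2+10+4)/4 = 19/4.
E[N | bag 2] = (1+5)/2 = 3.
E[N] = (3/7)·(19/4) + (4/7)·(3) = 15/4.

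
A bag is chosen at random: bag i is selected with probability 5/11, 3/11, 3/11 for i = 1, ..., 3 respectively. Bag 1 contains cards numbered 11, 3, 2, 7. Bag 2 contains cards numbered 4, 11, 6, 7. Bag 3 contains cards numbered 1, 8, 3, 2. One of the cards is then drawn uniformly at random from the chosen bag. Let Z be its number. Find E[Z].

241/44

E[Z | bag 1] = (11+3+2+7)/4 = 23/4.
E[Z | bag 2] = (4+11+6+7)/4 = 7.
E[Z | bag 3] = (1+8+3+2)/4 = 7/2.
By the law of total expectation,
E[Z] = (5/11)·(23/4) + (3/11)·(7) + (3/11)·(7/2) = 241/44.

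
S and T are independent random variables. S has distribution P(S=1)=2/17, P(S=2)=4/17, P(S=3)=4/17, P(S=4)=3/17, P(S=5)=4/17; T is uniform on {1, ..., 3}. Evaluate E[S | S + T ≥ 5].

P(S + T ≥ 5) = 11/17.
Summing S·P(x,y) over outcomes with S + T ≥ 5 gives 128/51.
E[S | S + T ≥ 5] = (128/51) / (11/17) = 128/33.

128/33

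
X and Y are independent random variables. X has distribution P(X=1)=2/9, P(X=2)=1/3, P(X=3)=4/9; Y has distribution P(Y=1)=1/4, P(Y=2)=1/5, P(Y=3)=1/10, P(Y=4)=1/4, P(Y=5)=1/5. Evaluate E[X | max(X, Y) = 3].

P(max(X, Y) = 3) = 3/10.
Summing X·P(x,y) over outcomes with max(X, Y) = 3 gives 37/45.
E[X | max(X, Y) = 3] = (37/45) / (3/10) = 74/27.

74/27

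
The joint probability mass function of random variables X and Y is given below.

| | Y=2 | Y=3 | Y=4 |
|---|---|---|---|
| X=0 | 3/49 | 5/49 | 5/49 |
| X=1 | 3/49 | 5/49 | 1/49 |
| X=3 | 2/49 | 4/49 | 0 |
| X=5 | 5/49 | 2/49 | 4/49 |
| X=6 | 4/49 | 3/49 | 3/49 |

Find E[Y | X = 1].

P(X = 1) = 9/49.
Summing Y·P(X=x,Y=y) over the conditioning event gives 25/49.
E[Y | X = 1] = (25/49) / (9/49) = 25/9.

25/9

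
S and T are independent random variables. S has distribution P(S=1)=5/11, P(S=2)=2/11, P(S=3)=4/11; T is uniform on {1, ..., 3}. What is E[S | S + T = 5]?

8/3

P(S + T = 5) = 2/11.
Summing S·P(x,y) over outcomes with S + T = 5 gives 16/33.
E[S | S + T = 5] = (16/33) / (2/11) = 8/3.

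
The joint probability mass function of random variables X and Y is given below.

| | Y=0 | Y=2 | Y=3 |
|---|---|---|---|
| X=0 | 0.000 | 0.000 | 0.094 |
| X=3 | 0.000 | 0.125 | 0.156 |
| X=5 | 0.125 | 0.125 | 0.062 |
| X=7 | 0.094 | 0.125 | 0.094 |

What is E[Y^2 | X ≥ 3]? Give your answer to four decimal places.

4.7550

P(X ≥ 3) = 0.906.
Σ Y^2·P over the event = 4·(0.125) + 9·(0.156) + 0·(0.125) + 4·(0.125) + 9·(0.062) + 0·(0.094) + 4·(0.125) + 9·(0.094) = 4.308.
E[Y^2 | X ≥ 3] = (4.308) / (0.906) = 4.7550.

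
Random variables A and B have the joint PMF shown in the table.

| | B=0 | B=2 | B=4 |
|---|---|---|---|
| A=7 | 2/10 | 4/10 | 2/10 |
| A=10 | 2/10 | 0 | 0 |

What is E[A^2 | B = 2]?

49

P(B = 2) = 2/5.
Σ A^2·P over the event = 49·(4/10) = 98/5.
E[A^2 | B = 2] = (98/5) / (2/5) = 49.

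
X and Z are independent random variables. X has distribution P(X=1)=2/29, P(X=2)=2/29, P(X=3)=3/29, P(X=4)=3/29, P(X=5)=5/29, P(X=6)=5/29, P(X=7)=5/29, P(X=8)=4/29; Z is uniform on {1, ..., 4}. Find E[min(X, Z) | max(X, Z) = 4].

45/19

P(max(X, Z) = 4) = 19/116.
Summing min(X,Z)·P(x,y) over outcomes with max(X, Z) = 4 gives 45/116.
E[min(X, Z) | max(X, Z) = 4] = (45/116) / (19/116) = 45/19.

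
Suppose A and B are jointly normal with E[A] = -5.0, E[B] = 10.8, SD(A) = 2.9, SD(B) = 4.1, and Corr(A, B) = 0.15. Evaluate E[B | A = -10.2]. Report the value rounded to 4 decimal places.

9.6972

The regression of B on A has slope ρ·σ_B/σ_A and passes through (μ_A, μ_B).
E[B | A=-10.2] = 10.8 + (0.15)·(4.1/2.9)·(-10.2 − (-5.0)) = 10.8 + (0.21207)·(-5.2) = 9.6972.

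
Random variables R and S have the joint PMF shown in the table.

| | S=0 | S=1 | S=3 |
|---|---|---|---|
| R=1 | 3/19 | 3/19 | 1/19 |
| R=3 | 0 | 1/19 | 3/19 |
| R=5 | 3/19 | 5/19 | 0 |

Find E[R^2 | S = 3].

7

P(S = 3) = 4/19.
Σ R^2·P over the event = 1·(1/19) + 9·(3/19) = 28/19.
E[R^2 | S = 3] = (28/19) / (4/19) = 7.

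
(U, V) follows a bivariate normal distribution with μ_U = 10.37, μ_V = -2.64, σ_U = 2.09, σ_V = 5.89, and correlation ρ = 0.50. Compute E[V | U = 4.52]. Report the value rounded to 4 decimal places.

The regression of V on U has slope ρ·σ_V/σ_U and passes through (μ_U, μ_V).
E[V | U=4.52] = -2.64 + (0.50)·(5.89/2.09)·(4.52 − (10.37)) = -2.64 + (1.4091)·(-5.85) = -10.8832.

-10.8832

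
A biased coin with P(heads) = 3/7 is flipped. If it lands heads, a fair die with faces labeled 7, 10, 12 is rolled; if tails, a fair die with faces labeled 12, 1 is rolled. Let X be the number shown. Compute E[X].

E[X | heads] = (7+10+12)/3 = 29/3.
E[X | tails] = (12+1)/2 = 13/2.
By the law of total expectation,
E[X] = (3/7)·(29/3) + (4/7)·(13/2) = 55/7.

55/7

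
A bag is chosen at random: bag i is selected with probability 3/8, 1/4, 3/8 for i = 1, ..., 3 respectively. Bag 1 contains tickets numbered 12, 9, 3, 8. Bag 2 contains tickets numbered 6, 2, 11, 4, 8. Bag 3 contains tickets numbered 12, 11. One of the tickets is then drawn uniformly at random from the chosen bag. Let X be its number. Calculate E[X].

E[X | bag 1] = (12+9+3+8)/4 = 8.
E[X | bag 2] = (6+2+11+4+8)/5 = 31/5.
E[X | bag 3] = (12+11)/2 = 23/2.
E[X] = (3/8)·(8) + (1/4)·(31/5) + (3/8)·(23/2) = 709/80.

709/80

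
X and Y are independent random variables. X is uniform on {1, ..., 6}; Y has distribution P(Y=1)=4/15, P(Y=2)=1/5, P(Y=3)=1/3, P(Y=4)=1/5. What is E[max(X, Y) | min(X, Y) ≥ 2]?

234/55

P(min(X, Y) ≥ 2) = 11/18.
Summing max(X,Y)·P(x,y) over outcomes with min(X, Y) ≥ 2 gives 13/5.
E[max(X, Y) | min(X, Y) ≥ 2] = (13/5) / (11/18) = 234/55.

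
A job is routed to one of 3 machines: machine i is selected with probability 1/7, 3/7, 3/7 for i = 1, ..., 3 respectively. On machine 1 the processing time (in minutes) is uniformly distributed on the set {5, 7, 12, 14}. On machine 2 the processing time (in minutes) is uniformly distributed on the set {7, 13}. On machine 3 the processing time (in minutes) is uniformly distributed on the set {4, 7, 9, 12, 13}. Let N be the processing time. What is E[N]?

E[N | machine 1] = (5+7+12+14)/4 = 19/2.
E[N | machine 2] = (7+13)/2 = 10.
E[N | machine 3] = (4+7+9+12+13)/5 = 9.
E[N] = (1/7)·(19/2) + (3/7)·(10) + (3/7)·(9) = 19/2.

19/2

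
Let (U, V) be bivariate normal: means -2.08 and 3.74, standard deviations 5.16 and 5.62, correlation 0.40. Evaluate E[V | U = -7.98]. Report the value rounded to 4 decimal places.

E[V | U=x] = μ_V + ρ(σ_V/σ_U)(x − μ_U) for jointly normal variables.
E[V | U=-7.98] = 3.74 + (0.40)·(5.62/5.16)·(-7.98 − (-2.08)) = 3.74 + (0.43566)·(-5.9) = 1.1696.

1.1696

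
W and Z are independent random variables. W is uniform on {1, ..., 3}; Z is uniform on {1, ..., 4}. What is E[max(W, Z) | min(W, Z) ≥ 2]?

Outcomes with min(W, Z) ≥ 2: (2,2), (2,3), (2,4), (3,2), (3,3), (3,4), each with probability 1/12.
E[max(W, Z) | min(W, Z) ≥ 2] = (2 + 3 + 4 + 3 + 3 + 4) / 6 = 19/6.

19/6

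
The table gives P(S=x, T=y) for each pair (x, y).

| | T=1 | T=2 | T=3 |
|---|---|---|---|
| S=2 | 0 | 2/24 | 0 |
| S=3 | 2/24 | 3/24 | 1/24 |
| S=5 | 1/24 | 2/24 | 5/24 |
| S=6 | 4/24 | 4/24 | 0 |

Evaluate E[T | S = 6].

P(S = 6) = 1/3.
Σ T·P over the event = 1·(4/24) + 2·(4/24) = 1/2.
E[T | S = 6] = (1/2) / (1/3) = 3/2.

3/2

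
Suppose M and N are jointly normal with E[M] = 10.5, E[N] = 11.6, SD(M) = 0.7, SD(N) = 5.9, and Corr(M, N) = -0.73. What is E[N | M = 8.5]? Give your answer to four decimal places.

23.9057

The regression of N on M has slope ρ·σ_N/σ_M and passes through (μ_M, μ_N).
E[N | M=8.5] = 11.6 + (-0.73)·(5.9/0.7)·(8.5 − (10.5)) = 11.6 + (-6.15286)·(-2) = 23.9057.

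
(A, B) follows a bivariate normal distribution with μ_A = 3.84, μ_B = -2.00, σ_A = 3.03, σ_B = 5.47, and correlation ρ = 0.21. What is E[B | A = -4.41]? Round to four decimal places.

-5.1276

E[B | A=x] = μ_B + ρ(σ_B/σ_A)(x − μ_A) for jointly normal variables.
E[B | A=-4.41] = -2.00 + (0.21)·(5.47/3.03)·(-4.41 − (3.84)) = -2.00 + (0.379109)·(-8.25) = -5.1276.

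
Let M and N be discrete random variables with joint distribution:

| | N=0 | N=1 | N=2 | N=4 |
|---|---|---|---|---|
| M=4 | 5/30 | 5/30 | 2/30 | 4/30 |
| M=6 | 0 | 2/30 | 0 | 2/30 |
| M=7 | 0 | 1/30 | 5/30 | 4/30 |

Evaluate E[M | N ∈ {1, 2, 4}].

138/25

P(N ∈ {1, 2, 4}) = 5/6.
Σ M·P over the event = 4·(5/30) + 4·(2/30) + 4·(4/30) + 6·(2/30) + 6·(2/30) + 7·(1/30) + 7·(5/30) + 7·(4/30) = 23/5.
E[M | N ∈ {1, 2, 4}] = (23/5) / (5/6) = 138/25.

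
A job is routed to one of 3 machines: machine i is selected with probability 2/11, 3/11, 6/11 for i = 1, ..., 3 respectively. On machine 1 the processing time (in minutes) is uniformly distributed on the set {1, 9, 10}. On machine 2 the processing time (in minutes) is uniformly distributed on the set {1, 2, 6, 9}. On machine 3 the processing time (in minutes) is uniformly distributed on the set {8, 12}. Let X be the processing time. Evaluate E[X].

E[X | machine 1] = (1+9+10)/3 = 20/3.
E[X | machine 2] = (1+2+6+9)/4 = 9/2.
E[X | machine 3] = (8+12)/2 = 10.
By the law of total expectation,
E[X] = (2/11)·(20/3) + (3/11)·(9/2) + (6/11)·(10) = 521/66.

521/66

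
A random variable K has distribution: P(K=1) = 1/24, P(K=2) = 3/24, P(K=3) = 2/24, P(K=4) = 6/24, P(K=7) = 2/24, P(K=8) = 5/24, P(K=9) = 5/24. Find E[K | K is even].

5

P(K is even) = 7/12.
Σ over the event: 2·1/8 + 4·1/4 + 8·5/24 = 35/12.
E[K | K is even] = (35/12) / (7/12) = 5.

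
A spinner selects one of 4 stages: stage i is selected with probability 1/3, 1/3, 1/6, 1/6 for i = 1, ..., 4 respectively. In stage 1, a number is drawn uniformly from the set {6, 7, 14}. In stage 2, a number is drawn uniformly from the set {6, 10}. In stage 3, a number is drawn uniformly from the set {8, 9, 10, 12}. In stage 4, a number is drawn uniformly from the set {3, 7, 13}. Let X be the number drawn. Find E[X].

E[X | stage 1] = (6+7+14)/3 = 9.
E[X | stage 2] = (6+10)/2 = 8.
E[X | stage 3] = (8+9+10+12)/4 = 39/4.
E[X | stage 4] = (3+7+13)/3 = 23/3.
E[X] = (1/3)·(9) + (1/3)·(8) + (1/6)·(39/4) + (1/6)·(23/3) = 617/72.

617/72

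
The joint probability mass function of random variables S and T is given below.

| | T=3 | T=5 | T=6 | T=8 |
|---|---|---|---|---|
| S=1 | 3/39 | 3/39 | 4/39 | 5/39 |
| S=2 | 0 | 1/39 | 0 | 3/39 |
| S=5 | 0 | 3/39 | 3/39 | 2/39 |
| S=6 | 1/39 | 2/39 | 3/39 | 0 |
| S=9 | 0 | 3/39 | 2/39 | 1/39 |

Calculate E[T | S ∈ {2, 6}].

6

P(S ∈ {2, 6}) = 10/39.
Σ T·P over the event = 5·(1/39) + 8·(3/39) + 3·(1/39) + 5·(2/39) + 6·(3/39) = 20/13.
E[T | S ∈ {2, 6}] = (20/13) / (10/39) = 6.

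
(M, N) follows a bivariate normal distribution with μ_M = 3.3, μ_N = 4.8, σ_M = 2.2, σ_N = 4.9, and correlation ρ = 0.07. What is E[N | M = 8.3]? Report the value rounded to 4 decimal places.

E[N | M=x] = μ_N + ρ(σ_N/σ_M)(x − μ_M) for jointly normal variables.
E[N | M=8.3] = 4.8 + (0.07)·(4.9/2.2)·(8.3 − (3.3)) = 4.8 + (0.155909)·(5) = 5.5795.

5.5795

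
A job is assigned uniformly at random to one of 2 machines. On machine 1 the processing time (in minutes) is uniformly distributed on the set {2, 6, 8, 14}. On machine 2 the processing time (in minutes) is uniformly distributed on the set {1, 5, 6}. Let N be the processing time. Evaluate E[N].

E[N | machine 1] = (2+6+8+14)/4 = 15/2.
E[N | machine 2] = (1+5+6)/3 = 4.
By the law of total expectation,
E[N] = (1/2)·(15/2) + (1/2)·(4) = 23/4.

23/4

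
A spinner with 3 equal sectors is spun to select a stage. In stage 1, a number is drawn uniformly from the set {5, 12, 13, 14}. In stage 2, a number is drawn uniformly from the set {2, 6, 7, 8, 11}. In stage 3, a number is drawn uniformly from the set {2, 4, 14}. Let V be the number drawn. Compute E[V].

367/45

E[V | stage 1] = (5+12+13+14)/4 = 11.
E[V | stage 2] = (2+6+7+8+11)/5 = 34/5.
E[V | stage 3] = (2+4+14)/3 = 20/3.
By the law of total expectation,
E[V] = (1/3)·(11) + (1/3)·(34/5) + (1/3)·(20/3) = 367/45.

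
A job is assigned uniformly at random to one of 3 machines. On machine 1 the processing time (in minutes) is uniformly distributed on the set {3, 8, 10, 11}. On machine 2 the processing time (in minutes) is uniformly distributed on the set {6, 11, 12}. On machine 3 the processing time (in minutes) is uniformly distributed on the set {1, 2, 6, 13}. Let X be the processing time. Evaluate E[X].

139/18

E[X | machine 1] = (3+8+10+11)/4 = 8.
E[X | machine 2] = (6+11+12)/3 = 29/3.
E[X | machine 3] = (1+2+6+13)/4 = 11/2.
By the law of total expectation,
E[X] = (1/3)·(8) + (1/3)·(29/3) + (1/3)·(11/2) = 139/18.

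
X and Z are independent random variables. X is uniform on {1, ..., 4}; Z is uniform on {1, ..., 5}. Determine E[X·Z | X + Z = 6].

15/2

P(X + Z = 6) = 1/5.
Summing XZ·P(x,y) over outcomes with X + Z = 6 gives 3/2.
E[X·Z | X + Z = 6] = (3/2) / (1/5) = 15/2.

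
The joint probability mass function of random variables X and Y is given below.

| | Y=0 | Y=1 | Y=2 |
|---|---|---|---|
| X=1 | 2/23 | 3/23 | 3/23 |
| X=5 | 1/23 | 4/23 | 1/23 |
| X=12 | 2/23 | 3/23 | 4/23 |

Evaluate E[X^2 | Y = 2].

P(Y = 2) = 8/23.
Σ X^2·P over the event = 1·(3/23) + 25·(1/23) + 144·(4/23) = 604/23.
E[X^2 | Y = 2] = (604/23) / (8/23) = 151/2.

151/2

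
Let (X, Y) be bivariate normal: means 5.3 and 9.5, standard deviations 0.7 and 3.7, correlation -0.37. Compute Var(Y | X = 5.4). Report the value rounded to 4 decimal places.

For a bivariate normal, Var(Y | X=x) = σ_Y²(1 − ρ²).
Var(Y | X=5.4) = (3.7)²·(1 − (-0.37)²) = 13.69·0.8631 = 11.8158.

11.8158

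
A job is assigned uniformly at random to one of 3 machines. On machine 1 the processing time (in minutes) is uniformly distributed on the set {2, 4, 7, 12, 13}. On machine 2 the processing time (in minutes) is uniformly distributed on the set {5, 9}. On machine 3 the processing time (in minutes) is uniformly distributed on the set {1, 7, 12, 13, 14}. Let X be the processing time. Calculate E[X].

E[X | machine 1] = (2+4+7+12+13)/5 = 38/5.
E[X | machine 2] = (5+9)/2 = 7.
E[X | machine 3] = (1+7+12+13+14)/5 = 47/5.
By the law of total expectation,
E[X] = (1/3)·(38/5) + (1/3)·(7) + (1/3)·(47/5) = 8.

8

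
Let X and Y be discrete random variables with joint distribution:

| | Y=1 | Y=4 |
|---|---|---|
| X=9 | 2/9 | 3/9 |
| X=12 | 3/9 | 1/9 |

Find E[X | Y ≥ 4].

39/4

P(Y ≥ 4) = 4/9.
Σ X·P over the event = 9·(3/9) + 12·(1/9) = 13/3.
E[X | Y ≥ 4] = (13/3) / (4/9) = 39/4.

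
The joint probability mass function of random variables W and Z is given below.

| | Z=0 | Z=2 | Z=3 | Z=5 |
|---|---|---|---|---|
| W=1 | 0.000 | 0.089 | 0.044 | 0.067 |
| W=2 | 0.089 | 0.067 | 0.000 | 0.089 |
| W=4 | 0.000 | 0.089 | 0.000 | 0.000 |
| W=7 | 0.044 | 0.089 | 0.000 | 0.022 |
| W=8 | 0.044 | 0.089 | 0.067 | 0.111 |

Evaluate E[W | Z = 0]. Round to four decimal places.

4.7345

P(Z = 0) = 0.177.
Summing W·P(W=x,Z=y) over the conditioning event gives 0.838.
E[W | Z = 0] = (0.838) / (0.177) = 4.7345.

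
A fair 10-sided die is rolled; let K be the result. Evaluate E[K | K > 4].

Given K > 4, K is equally likely to be any of {5, 6, 7, 8, 9, 10}.
E[K | K > 4] = (5 + 6 + 7 + 8 + 9 + 10) / 6 = 15/2.

15/2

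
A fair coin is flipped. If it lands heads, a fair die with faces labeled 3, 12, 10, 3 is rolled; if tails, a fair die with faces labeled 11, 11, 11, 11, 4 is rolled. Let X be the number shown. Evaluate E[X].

E[X | heads] = (3+12+10+3)/4 = 7.
E[X | tails] = (11+11+11+11+4)/5 = 48/5.
By the law of total expectation,
E[X] = (1/2)·(7) + (1/2)·(48/5) = 83/10.

83/10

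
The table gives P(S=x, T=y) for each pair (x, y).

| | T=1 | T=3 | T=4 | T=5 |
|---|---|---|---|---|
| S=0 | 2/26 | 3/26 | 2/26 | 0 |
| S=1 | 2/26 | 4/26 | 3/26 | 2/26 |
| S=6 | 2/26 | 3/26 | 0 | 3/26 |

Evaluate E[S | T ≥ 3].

P(T ≥ 3) = 10/13.
Σ S·P over the event = 0·(3/26) + 0·(2/26) + 1·(4/26) + 1·(3/26) + 1·(2/26) + 6·(3/26) + 6·(3/26) = 45/26.
E[S | T ≥ 3] = (45/26) / (10/13) = 9/4.

9/4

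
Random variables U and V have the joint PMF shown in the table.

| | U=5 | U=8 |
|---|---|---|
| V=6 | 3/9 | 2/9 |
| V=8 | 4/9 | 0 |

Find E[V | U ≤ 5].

P(U ≤ 5) = 7/9.
Σ V·P over the event = 6·(3/9) + 8·(4/9) = 50/9.
E[V | U ≤ 5] = (50/9) / (7/9) = 50/7.

50/7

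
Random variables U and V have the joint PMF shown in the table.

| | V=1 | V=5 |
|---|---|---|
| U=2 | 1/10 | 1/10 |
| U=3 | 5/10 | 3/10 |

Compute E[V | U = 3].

5/2

P(U = 3) = 4/5.
Σ V·P over the event = 1·(5/10) + 5·(3/10) = 2.
E[V | U = 3] = (2) / (4/5) = 5/2.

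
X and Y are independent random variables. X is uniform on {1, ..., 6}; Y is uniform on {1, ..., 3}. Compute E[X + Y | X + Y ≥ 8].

25/3

Outcomes with X + Y ≥ 8: (5,3), (6,2), (6,3), each with probability 1/18.
E[X + Y | X + Y ≥ 8] = (8 + 8 + 9) / 3 = 25/3.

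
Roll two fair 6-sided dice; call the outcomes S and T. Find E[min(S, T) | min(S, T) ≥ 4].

41/9

Outcomes with min(S, T) ≥ 4: (4,4), (4,5), (4,6), (5,4), (5,5), (5,6), (6,4), (6,5), (6,6), each with probability 1/36.
E[min(S, T) | min(S, T) ≥ 4] = (4 + 4 + 4 + 4 + 5 + 5 + 4 + 5 + 6) / 9 = 41/9.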